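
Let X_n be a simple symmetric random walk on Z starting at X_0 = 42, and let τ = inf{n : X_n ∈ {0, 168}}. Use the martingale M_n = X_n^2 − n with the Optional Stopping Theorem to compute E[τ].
E[τ] = 5292

M_n = X_n^2 − n is a martingale (since E[X_{n+1}^2 | F_n] = X_n^2 + 1). By OST (τ has finite mean in a bounded region), E[M_τ] = E[M_0] = X_0^2 − 0 = 42^2 = 1764. Also E[M_τ] = E[X_τ^2] − E[τ]. The walk exits at 0 or 168, with P(hit 168 first) = 42/168, so E[X_τ^2] = 168^2 · 42/168 + 0 = 7056. Thus E[τ] = E[X_τ^2] − E[M_τ] = 7056 − 1764 = 5292 = 42(168 − 42) = 5292.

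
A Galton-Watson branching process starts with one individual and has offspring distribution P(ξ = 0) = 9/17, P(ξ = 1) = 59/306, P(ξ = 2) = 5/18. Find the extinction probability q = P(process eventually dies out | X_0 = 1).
q = 1

Mean offspring μ = 0·9/17 + 1·59/306 + 2·5/18 = 229/306 ≤ 1. For μ ≤ 1 with offspring not concentrated at 1, the Galton-Watson process goes extinct almost surely, so q = 1.
(Algebraic check: The pgf is f(s) = 9/17 + 59/306·s + 5/18·s². The extinction probability q is the smallest fixed point of f in [0, 1]. Setting s = f(s):
  5/18·s² + (59/306 − 1)·s + 9/17 = 0
  5/18·s² − (9/17 + 5/18)·s + 9/17 = 0
which factors as (s − 1)·(5/18·s − 9/17) = 0, giving roots s = 1 and s = (9/17)/(5/18) = 162/85. Since 162/85 ≥ 1, the smallest root in [0, 1] is s = 1.)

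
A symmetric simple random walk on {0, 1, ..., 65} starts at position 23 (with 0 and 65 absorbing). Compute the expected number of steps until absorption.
E[τ | X_0 = 23] = 966

Let v_k = E[τ | X_0 = k]. Boundary: v_0 = v_65 = 0. Recurrence: v_k = 1 + (v_{k-1} + v_{k+1})/2 for 1 ≤ k ≤ 64. The particular solution to v_k − (v_{k-1} + v_{k+1})/2 = 1 is v_k = −k^2. Adding homogeneous solution A + B k and matching boundaries gives v_k = k (65 − k). Substituting k = 23: v_23 = 23 · 42 = 966.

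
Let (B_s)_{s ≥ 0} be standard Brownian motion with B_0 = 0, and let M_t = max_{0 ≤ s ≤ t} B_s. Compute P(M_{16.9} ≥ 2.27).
P(M_{16.9} ≥ 2.27) = 2·P(B_{16.9} ≥ 2.27) = 2(1 − Φ(2.27/√16.9)) ≈ 0.5808

By the reflection principle for Brownian motion, P(M_t ≥ a) = 2 · P(B_t ≥ a) for a ≥ 0. Since B_t ~ N(0, t), P(B_t ≥ 2.27) = 1 − Φ(2.27/√t) = 1 − Φ(2.27/√16.9) = 1 − Φ(0.5522). So
  P(M_{16.9} ≥ 2.27) = 2(1 − Φ(0.5522)) ≈ 0.5808.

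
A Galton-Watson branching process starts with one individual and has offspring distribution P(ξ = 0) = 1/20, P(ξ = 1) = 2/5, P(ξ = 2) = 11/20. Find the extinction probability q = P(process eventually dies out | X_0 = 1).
q = 1/11

The pgf is f(s) = 1/20 + 2/5·s + 11/20·s². The extinction probability q is the smallest fixed point of f in [0, 1]. Setting s = f(s):
  11/20·s² + (2/5 − 1)·s + 1/20 = 0
  11/20·s² − (1/20 + 11/20)·s + 1/20 = 0
which factors as (s − 1)·(11/20·s − 1/20) = 0, giving roots s = 1 and s = (1/20)/(11/20) = 1/11.
Mean offspring μ = 2/5 + 2·11/20 = 3/2 > 1 (supercritical), so q < 1. The extinction probability is the smaller root: q = (1/20)/(11/20) = 1/11.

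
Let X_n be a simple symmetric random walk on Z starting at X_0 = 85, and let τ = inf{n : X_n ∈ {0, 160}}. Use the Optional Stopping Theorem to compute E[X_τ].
E[X_τ] = 85

X_n is a martingale and τ is a bounded-mean stopping time (indeed τ is finite a.s. with bounded expectation since the walk is in a bounded region). By the OST, E[X_τ] = E[X_0] = 85. Equivalently: E[X_τ] = 160 · P(hit 160 first) + 0 · P(hit 0 first) = 160 · (85/160) = 85.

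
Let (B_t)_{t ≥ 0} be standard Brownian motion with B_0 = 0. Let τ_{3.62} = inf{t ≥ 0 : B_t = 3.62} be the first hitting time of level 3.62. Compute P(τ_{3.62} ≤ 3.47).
P(τ_{3.62} ≤ 3.47) = 2(1 − Φ(3.62/√3.47)) = 2(1 − Φ(1.9433)) ≈ 0.0520

By the reflection principle for standard BM, P(τ_b ≤ t) = 2 · P(B_t ≥ b). Since B_t ~ N(0, t), P(B_t ≥ 3.62) = 1 − Φ(3.62/√t) = 1 − Φ(3.62/√3.47) = 1 − Φ(1.9433) ≈ 0.02599. Doubling: P(τ_{3.62} ≤ 3.47) ≈ 2 · 0.02599 = 0.05198 ≈ 0.0520.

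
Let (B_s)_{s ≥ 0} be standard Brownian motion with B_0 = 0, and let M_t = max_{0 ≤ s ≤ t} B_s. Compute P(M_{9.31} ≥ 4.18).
P(M_{9.31} ≥ 4.18) = 2·P(B_{9.31} ≥ 4.18) = 2(1 − Φ(4.18/√9.31)) ≈ 0.1707

By the reflection principle for Brownian motion, P(M_t ≥ a) = 2 · P(B_t ≥ a) for a ≥ 0. Since B_t ~ N(0, t), P(B_t ≥ 4.18) = 1 − Φ(4.18/√t) = 1 − Φ(4.18/√9.31) = 1 − Φ(1.3699). So
  P(M_{9.31} ≥ 4.18) = 2(1 − Φ(1.3699)) ≈ 0.1707.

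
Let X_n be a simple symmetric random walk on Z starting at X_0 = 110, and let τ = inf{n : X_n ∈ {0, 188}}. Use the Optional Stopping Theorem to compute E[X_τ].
E[X_τ] = 110

X_n is a martingale and τ is a bounded-mean stopping time (indeed τ is finite a.s. with bounded expectation since the walk is in a bounded region). By the OST, E[X_τ] = E[X_0] = 110. Equivalently: E[X_τ] = 188 · P(hit 188 first) + 0 · P(hit 0 first) = 188 · (110/188) = 110.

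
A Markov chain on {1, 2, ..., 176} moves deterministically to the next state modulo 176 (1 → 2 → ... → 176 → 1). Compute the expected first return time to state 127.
E[T_127 | X_0 = 127] = 176

The chain cycles deterministically, so starting at state 127 it returns in exactly 176 steps. Equivalently, the stationary distribution is uniform π_j = 1/176 for every state j, so by Kac's formula E[T_127] = 1/π_127 = 176.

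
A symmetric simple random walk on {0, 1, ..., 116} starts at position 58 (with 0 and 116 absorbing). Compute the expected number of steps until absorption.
E[τ | X_0 = 58] = 3364

Let v_k = E[τ | X_0 = k]. Boundary: v_0 = v_116 = 0. Recurrence: v_k = 1 + (v_{k-1} + v_{k+1})/2 for 1 ≤ k ≤ 115. The particular solution to v_k − (v_{k-1} + v_{k+1})/2 = 1 is v_k = −k^2. Adding homogeneous solution A + B k and matching boundaries gives v_k = k (116 − k). Substituting k = 58: v_58 = 58 · 58 = 3364.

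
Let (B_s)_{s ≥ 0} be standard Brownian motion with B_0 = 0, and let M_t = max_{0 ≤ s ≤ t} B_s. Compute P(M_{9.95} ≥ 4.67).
P(M_{9.95} ≥ 4.67) = 2·P(B_{9.95} ≥ 4.67) = 2(1 − Φ(4.67/√9.95)) ≈ 0.1387

By the reflection principle for Brownian motion, P(M_t ≥ a) = 2 · P(B_t ≥ a) for a ≥ 0. Since B_t ~ N(0, t), P(B_t ≥ 4.67) = 1 − Φ(4.67/√t) = 1 − Φ(4.67/√9.95) = 1 − Φ(1.4805). So
  P(M_{9.95} ≥ 4.67) = 2(1 − Φ(1.4805)) ≈ 0.1387.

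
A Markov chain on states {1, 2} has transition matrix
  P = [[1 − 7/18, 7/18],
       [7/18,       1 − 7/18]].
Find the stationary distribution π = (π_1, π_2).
π_1 = 1/2, π_2 = 1/2

Solve πP = π with π_1 + π_2 = 1. From πP = π: π_1 · (1 − 7/18) + π_2 · 7/18 = π_1 ⇒ π_2 · 7/18 = π_1 · 7/18 ⇒ π_2/π_1 = (7/18)/(7/18) = 1. Together with π_1 + π_2 = 1:
  π_1 = (7/18)/(7/18 + 7/18) = (7/18)/(7/9) = 1/2,
  π_2 = (7/18)/(7/18 + 7/18) = (7/18)/(7/9) = 1/2.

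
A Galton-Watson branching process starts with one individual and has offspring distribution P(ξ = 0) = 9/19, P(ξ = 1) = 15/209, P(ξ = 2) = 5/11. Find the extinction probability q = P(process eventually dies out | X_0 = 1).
q = 1

Mean offspring μ = 0·9/19 + 1·15/209 + 2·5/11 = 205/209 ≤ 1. For μ ≤ 1 with offspring not concentrated at 1, the Galton-Watson process goes extinct almost surely, so q = 1.
(Algebraic check: The pgf is f(s) = 9/19 + 15/209·s + 5/11·s². The extinction probability q is the smallest fixed point of f in [0, 1]. Setting s = f(s):
  5/11·s² + (15/209 − 1)·s + 9/19 = 0
  5/11·s² − (9/19 + 5/11)·s + 9/19 = 0
which factors as (s − 1)·(5/11·s − 9/19) = 0, giving roots s = 1 and s = (9/19)/(5/11) = 99/95. Since 99/95 ≥ 1, the smallest root in [0, 1] is s = 1.)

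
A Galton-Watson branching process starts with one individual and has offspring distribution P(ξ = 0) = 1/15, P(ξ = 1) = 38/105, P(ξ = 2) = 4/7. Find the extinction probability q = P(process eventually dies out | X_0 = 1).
q = 7/60

The pgf is f(s) = 1/15 + 38/105·s + 4/7·s². The extinction probability q is the smallest fixed point of f in [0, 1]. Setting s = f(s):
  4/7·s² + (38/105 − 1)·s + 1/15 = 0
  4/7·s² − (1/15 + 4/7)·s + 1/15 = 0
which factors as (s − 1)·(4/7·s − 1/15) = 0, giving roots s = 1 and s = (1/15)/(4/7) = 7/60.
Mean offspring μ = 38/105 + 2·4/7 = 158/105 > 1 (supercritical), so q < 1. The extinction probability is the smaller root: q = (1/15)/(4/7) = 7/60.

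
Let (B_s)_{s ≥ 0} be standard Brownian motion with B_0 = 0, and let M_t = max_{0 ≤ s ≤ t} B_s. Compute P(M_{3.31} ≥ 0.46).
P(M_{3.31} ≥ 0.46) = 2·P(B_{3.31} ≥ 0.46) = 2(1 − Φ(0.46/√3.31)) ≈ 0.8004

By the reflection principle for Brownian motion, P(M_t ≥ a) = 2 · P(B_t ≥ a) for a ≥ 0. Since B_t ~ N(0, t), P(B_t ≥ 0.46) = 1 − Φ(0.46/√t) = 1 − Φ(0.46/√3.31) = 1 − Φ(0.2528). So
  P(M_{3.31} ≥ 0.46) = 2(1 − Φ(0.2528)) ≈ 0.8004.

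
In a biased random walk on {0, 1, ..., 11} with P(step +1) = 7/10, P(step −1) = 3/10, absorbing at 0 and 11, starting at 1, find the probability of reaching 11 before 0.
P(hit 11 before 0) = (1 − (3/7)^1) / (1 − (3/7)^11) = 282475249/494287399

Let u_k denote P(reach 11 before 0 | start at k). Boundary: u_0 = 0, u_11 = 1. Recurrence: u_k = 7/10·u_{k+1} + 3/10·u_{k-1} for 1 ≤ k ≤ 10. Try u_k = A + B·r^k with r = q/p = (3/10)/(7/10) = 3/7. Substitution satisfies the recurrence; boundary conditions give:
  u_k = (1 − r^k) / (1 − r^N) = (1 − (3/7)^1) / (1 − (3/7)^11) = 282475249/494287399.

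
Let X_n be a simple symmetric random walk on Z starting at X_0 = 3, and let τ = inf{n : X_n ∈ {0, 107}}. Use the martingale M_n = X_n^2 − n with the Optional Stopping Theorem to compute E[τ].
E[τ] = 312

M_n = X_n^2 − n is a martingale (since E[X_{n+1}^2 | F_n] = X_n^2 + 1). By OST (τ has finite mean in a bounded region), E[M_τ] = E[M_0] = X_0^2 − 0 = 3^2 = 9. Also E[M_τ] = E[X_τ^2] − E[τ]. The walk exits at 0 or 107, with P(hit 107 first) = 3/107, so E[X_τ^2] = 107^2 · 3/107 + 0 = 321. Thus E[τ] = E[X_τ^2] − E[M_τ] = 321 − 9 = 312 = 3(107 − 3) = 312.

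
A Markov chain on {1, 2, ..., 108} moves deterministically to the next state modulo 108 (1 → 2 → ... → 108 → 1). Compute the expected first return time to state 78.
E[T_78 | X_0 = 78] = 108

The chain cycles deterministically, so starting at state 78 it returns in exactly 108 steps. Equivalently, the stationary distribution is uniform π_j = 1/108 for every state j, so by Kac's formula E[T_78] = 1/π_78 = 108.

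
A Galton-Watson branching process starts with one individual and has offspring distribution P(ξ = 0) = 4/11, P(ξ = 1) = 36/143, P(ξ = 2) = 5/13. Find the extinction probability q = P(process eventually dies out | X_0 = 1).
q = 52/55

The pgf is f(s) = 4/11 + 36/143·s + 5/13·s². The extinction probability q is the smallest fixed point of f in [0, 1]. Setting s = f(s):
  5/13·s² + (36/143 − 1)·s + 4/11 = 0
  5/13·s² − (4/11 + 5/13)·s + 4/11 = 0
which factors as (s − 1)·(5/13·s − 4/11) = 0, giving roots s = 1 and s = (4/11)/(5/13) = 52/55.
Mean offspring μ = 36/143 + 2·5/13 = 146/143 > 1 (supercritical), so q < 1. The extinction probability is the smaller root: q = (4/11)/(5/13) = 52/55.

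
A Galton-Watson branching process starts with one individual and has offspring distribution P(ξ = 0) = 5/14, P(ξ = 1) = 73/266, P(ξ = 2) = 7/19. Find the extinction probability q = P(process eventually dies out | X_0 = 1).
q = 95/98

The pgf is f(s) = 5/14 + 73/266·s + 7/19·s². The extinction probability q is the smallest fixed point of f in [0, 1]. Setting s = f(s):
  7/19·s² + (73/266 − 1)·s + 5/14 = 0
  7/19·s² − (5/14 + 7/19)·s + 5/14 = 0
which factors as (s − 1)·(7/19·s − 5/14) = 0, giving roots s = 1 and s = (5/14)/(7/19) = 95/98.
Mean offspring μ = 73/266 + 2·7/19 = 269/266 > 1 (supercritical), so q < 1. The extinction probability is the smaller root: q = (5/14)/(7/19) = 95/98.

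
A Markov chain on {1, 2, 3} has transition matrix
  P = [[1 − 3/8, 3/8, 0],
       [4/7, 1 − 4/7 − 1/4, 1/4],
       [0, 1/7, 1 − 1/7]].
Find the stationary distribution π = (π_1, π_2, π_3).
π = (128/359, 84/359, 147/359)

This is a birth-death chain on three states, which satisfies detailed balance: π_1 · P_{12} = π_2 · P_{21} and π_2 · P_{23} = π_3 · P_{32}.
From π_1 · 3/8 = π_2 · 4/7: π_2/π_1 = (3/8)/(4/7) = 21/32.
From π_2 · 1/4 = π_3 · 1/7: π_3/π_2 = (1/4)/(1/7) = 7/4.
Take π_1 proportional to 1; then unnormalized π = (1, 21/32, 147/128). Normalize by dividing by the sum 359/128:
  π = (128/359, 84/359, 147/359).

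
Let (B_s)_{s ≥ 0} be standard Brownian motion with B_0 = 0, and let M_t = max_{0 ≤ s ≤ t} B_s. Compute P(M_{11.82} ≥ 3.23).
P(M_{11.82} ≥ 3.23) = 2·P(B_{11.82} ≥ 3.23) = 2(1 − Φ(3.23/√11.82)) ≈ 0.3475

By the reflection principle for Brownian motion, P(M_t ≥ a) = 2 · P(B_t ≥ a) for a ≥ 0. Since B_t ~ N(0, t), P(B_t ≥ 3.23) = 1 − Φ(3.23/√t) = 1 − Φ(3.23/√11.82) = 1 − Φ(0.9395). So
  P(M_{11.82} ≥ 3.23) = 2(1 − Φ(0.9395)) ≈ 0.3475.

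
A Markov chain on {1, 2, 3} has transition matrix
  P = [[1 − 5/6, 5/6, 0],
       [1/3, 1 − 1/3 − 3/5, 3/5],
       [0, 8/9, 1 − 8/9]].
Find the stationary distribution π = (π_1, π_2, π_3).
π = (16/83, 40/83, 27/83)

This is a birth-death chain on three states, which satisfies detailed balance: π_1 · P_{12} = π_2 · P_{21} and π_2 · P_{23} = π_3 · P_{32}.
From π_1 · 5/6 = π_2 · 1/3: π_2/π_1 = (5/6)/(1/3) = 5/2.
From π_2 · 3/5 = π_3 · 8/9: π_3/π_2 = (3/5)/(8/9) = 27/40.
Take π_1 proportional to 1; then unnormalized π = (1, 5/2, 27/16). Normalize by dividing by the sum 83/16:
  π = (16/83, 40/83, 27/83).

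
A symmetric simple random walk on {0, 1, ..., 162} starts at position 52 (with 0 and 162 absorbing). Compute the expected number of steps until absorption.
E[τ | X_0 = 52] = 5720

Let v_k = E[τ | X_0 = k]. Boundary: v_0 = v_162 = 0. Recurrence: v_k = 1 + (v_{k-1} + v_{k+1})/2 for 1 ≤ k ≤ 161. The particular solution to v_k − (v_{k-1} + v_{k+1})/2 = 1 is v_k = −k^2. Adding homogeneous solution A + B k and matching boundaries gives v_k = k (162 − k). Substituting k = 52: v_52 = 52 · 110 = 5720.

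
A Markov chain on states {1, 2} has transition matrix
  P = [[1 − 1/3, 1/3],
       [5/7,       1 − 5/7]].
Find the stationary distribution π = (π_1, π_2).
π_1 = 15/22, π_2 = 7/22

Solve πP = π with π_1 + π_2 = 1. From πP = π: π_1 · (1 − 1/3) + π_2 · 5/7 = π_1 ⇒ π_2 · 5/7 = π_1 · 1/3 ⇒ π_2/π_1 = (1/3)/(5/7) = 7/15. Together with π_1 + π_2 = 1:
  π_1 = (5/7)/(1/3 + 5/7) = (5/7)/(22/21) = 15/22,
  π_2 = (1/3)/(1/3 + 5/7) = (1/3)/(22/21) = 7/22.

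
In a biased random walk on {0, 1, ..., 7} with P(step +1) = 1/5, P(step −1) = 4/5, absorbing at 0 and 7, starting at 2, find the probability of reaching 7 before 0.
P(hit 7 before 0) = (1 − (4)^2) / (1 − (4)^7) = 5/5461

Let u_k denote P(reach 7 before 0 | start at k). Boundary: u_0 = 0, u_7 = 1. Recurrence: u_k = 1/5·u_{k+1} + 4/5·u_{k-1} for 1 ≤ k ≤ 6. Try u_k = A + B·r^k with r = q/p = (4/5)/(1/5) = 4. Substitution satisfies the recurrence; boundary conditions give:
  u_k = (1 − r^k) / (1 − r^N) = (1 − (4)^2) / (1 − (4)^7) = 5/5461.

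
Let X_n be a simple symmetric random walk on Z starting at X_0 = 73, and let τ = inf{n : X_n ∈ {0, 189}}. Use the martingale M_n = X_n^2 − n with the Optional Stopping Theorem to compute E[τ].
E[τ] = 8468

M_n = X_n^2 − n is a martingale (since E[X_{n+1}^2 | F_n] = X_n^2 + 1). By OST (τ has finite mean in a bounded region), E[M_τ] = E[M_0] = X_0^2 − 0 = 73^2 = 5329. Also E[M_τ] = E[X_τ^2] − E[τ]. The walk exits at 0 or 189, with P(hit 189 first) = 73/189, so E[X_τ^2] = 189^2 · 73/189 + 0 = 13797. Thus E[τ] = E[X_τ^2] − E[M_τ] = 13797 − 5329 = 8468 = 73(189 − 73) = 8468.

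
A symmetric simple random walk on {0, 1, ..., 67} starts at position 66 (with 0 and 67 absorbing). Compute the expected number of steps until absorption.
E[τ | X_0 = 66] = 66

Let v_k = E[τ | X_0 = k]. Boundary: v_0 = v_67 = 0. Recurrence: v_k = 1 + (v_{k-1} + v_{k+1})/2 for 1 ≤ k ≤ 66. The particular solution to v_k − (v_{k-1} + v_{k+1})/2 = 1 is v_k = −k^2. Adding homogeneous solution A + B k and matching boundaries gives v_k = k (67 − k). Substituting k = 66: v_66 = 66 · 1 = 66.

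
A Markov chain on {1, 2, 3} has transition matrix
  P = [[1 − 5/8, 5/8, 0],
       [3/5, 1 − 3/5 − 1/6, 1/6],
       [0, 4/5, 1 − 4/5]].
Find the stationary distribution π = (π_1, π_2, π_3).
π = (576/1301, 600/1301, 125/1301)

This is a birth-death chain on three states, which satisfies detailed balance: π_1 · P_{12} = π_2 · P_{21} and π_2 · P_{23} = π_3 · P_{32}.
From π_1 · 5/8 = π_2 · 3/5: π_2/π_1 = (5/8)/(3/5) = 25/24.
From π_2 · 1/6 = π_3 · 4/5: π_3/π_2 = (1/6)/(4/5) = 5/24.
Take π_1 proportional to 1; then unnormalized π = (1, 25/24, 125/576). Normalize by dividing by the sum 1301/576:
  π = (576/1301, 600/1301, 125/1301).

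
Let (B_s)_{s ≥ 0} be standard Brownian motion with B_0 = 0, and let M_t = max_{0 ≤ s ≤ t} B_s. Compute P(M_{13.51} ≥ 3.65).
P(M_{13.51} ≥ 3.65) = 2·P(B_{13.51} ≥ 3.65) = 2(1 − Φ(3.65/√13.51)) ≈ 0.3207

By the reflection principle for Brownian motion, P(M_t ≥ a) = 2 · P(B_t ≥ a) for a ≥ 0. Since B_t ~ N(0, t), P(B_t ≥ 3.65) = 1 − Φ(3.65/√t) = 1 − Φ(3.65/√13.51) = 1 − Φ(0.9930). So
  P(M_{13.51} ≥ 3.65) = 2(1 − Φ(0.9930)) ≈ 0.3207.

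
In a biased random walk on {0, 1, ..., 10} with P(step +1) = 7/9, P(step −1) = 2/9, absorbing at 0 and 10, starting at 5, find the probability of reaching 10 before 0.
P(hit 10 before 0) = (1 − (2/7)^5) / (1 − (2/7)^10) = 16807/16839

Let u_k denote P(reach 10 before 0 | start at k). Boundary: u_0 = 0, u_10 = 1. Recurrence: u_k = 7/9·u_{k+1} + 2/9·u_{k-1} for 1 ≤ k ≤ 9. Try u_k = A + B·r^k with r = q/p = (2/9)/(7/9) = 2/7. Substitution satisfies the recurrence; boundary conditions give:
  u_k = (1 − r^k) / (1 − r^N) = (1 − (2/7)^5) / (1 − (2/7)^10) = 16807/16839.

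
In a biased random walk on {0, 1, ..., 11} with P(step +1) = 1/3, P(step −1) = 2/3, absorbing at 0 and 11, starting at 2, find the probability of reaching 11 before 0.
P(hit 11 before 0) = (1 − (2)^2) / (1 − (2)^11) = 3/2047

Let u_k denote P(reach 11 before 0 | start at k). Boundary: u_0 = 0, u_11 = 1. Recurrence: u_k = 1/3·u_{k+1} + 2/3·u_{k-1} for 1 ≤ k ≤ 10. Try u_k = A + B·r^k with r = q/p = (2/3)/(1/3) = 2. Substitution satisfies the recurrence; boundary conditions give:
  u_k = (1 − r^k) / (1 − r^N) = (1 − (2)^2) / (1 − (2)^11) = 3/2047.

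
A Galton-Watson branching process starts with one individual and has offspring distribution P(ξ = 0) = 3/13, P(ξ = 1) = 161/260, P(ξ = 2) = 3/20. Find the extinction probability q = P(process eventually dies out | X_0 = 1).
q = 1

Mean offspring μ = 0·3/13 + 1·161/260 + 2·3/20 = 239/260 ≤ 1. For μ ≤ 1 with offspring not concentrated at 1, the Galton-Watson process goes extinct almost surely, so q = 1.
(Algebraic check: The pgf is f(s) = 3/13 + 161/260·s + 3/20·s². The extinction probability q is the smallest fixed point of f in [0, 1]. Setting s = f(s):
  3/20·s² + (161/260 − 1)·s + 3/13 = 0
  3/20·s² − (3/13 + 3/20)·s + 3/13 = 0
which factors as (s − 1)·(3/20·s − 3/13) = 0, giving roots s = 1 and s = (3/13)/(3/20) = 20/13. Since 20/13 ≥ 1, the smallest root in [0, 1] is s = 1.)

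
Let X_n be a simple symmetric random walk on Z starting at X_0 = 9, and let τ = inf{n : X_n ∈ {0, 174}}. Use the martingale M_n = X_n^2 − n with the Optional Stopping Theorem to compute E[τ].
E[τ] = 1485

M_n = X_n^2 − n is a martingale (since E[X_{n+1}^2 | F_n] = X_n^2 + 1). By OST (τ has finite mean in a bounded region), E[M_τ] = E[M_0] = X_0^2 − 0 = 9^2 = 81. Also E[M_τ] = E[X_τ^2] − E[τ]. The walk exits at 0 or 174, with P(hit 174 first) = 9/174, so E[X_τ^2] = 174^2 · 9/174 + 0 = 1566. Thus E[τ] = E[X_τ^2] − E[M_τ] = 1566 − 81 = 1485 = 9(174 − 9) = 1485.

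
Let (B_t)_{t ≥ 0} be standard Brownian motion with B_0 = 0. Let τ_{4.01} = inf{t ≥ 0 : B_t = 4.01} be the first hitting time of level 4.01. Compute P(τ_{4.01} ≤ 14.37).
P(τ_{4.01} ≤ 14.37) = 2(1 − Φ(4.01/√14.37)) = 2(1 − Φ(1.0578)) ≈ 0.2901

By the reflection principle for standard BM, P(τ_b ≤ t) = 2 · P(B_t ≥ b). Since B_t ~ N(0, t), P(B_t ≥ 4.01) = 1 − Φ(4.01/√t) = 1 − Φ(4.01/√14.37) = 1 − Φ(1.0578) ≈ 0.14507. Doubling: P(τ_{4.01} ≤ 14.37) ≈ 2 · 0.14507 = 0.29014 ≈ 0.2901.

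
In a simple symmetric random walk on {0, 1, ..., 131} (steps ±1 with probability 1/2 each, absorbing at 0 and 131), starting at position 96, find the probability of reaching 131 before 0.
P(hit 131 before 0) = 96/131

Let u_k = P(hit 131 before 0 | start at k). Then u_0 = 0, u_131 = 1, and u_k = u_{k-1}/2 + u_{k+1}/2 for 1 ≤ k ≤ 130. This harmonic recurrence is solved by u_k = k/131, giving u_96 = 96/131.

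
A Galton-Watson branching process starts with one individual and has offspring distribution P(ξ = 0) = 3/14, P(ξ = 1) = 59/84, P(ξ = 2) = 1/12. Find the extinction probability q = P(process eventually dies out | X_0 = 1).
q = 1

Mean offspring μ = 0·3/14 + 1·59/84 + 2·1/12 = 73/84 ≤ 1. For μ ≤ 1 with offspring not concentrated at 1, the Galton-Watson process goes extinct almost surely, so q = 1.
(Algebraic check: The pgf is f(s) = 3/14 + 59/84·s + 1/12·s². The extinction probability q is the smallest fixed point of f in [0, 1]. Setting s = f(s):
  1/12·s² + (59/84 − 1)·s + 3/14 = 0
  1/12·s² − (3/14 + 1/12)·s + 3/14 = 0
which factors as (s − 1)·(1/12·s − 3/14) = 0, giving roots s = 1 and s = (3/14)/(1/12) = 18/7. Since 18/7 ≥ 1, the smallest root in [0, 1] is s = 1.)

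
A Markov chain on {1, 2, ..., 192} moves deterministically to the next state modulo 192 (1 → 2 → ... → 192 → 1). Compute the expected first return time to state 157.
E[T_157 | X_0 = 157] = 192

The chain cycles deterministically, so starting at state 157 it returns in exactly 192 steps. Equivalently, the stationary distribution is uniform π_j = 1/192 for every state j, so by Kac's formula E[T_157] = 1/π_157 = 192.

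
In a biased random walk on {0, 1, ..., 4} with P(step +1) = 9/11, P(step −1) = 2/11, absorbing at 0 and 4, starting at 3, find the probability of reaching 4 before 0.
P(hit 4 before 0) = (1 − (2/9)^3) / (1 − (2/9)^4) = 927/935

Let u_k denote P(reach 4 before 0 | start at k). Boundary: u_0 = 0, u_4 = 1. Recurrence: u_k = 9/11·u_{k+1} + 2/11·u_{k-1} for 1 ≤ k ≤ 3. Try u_k = A + B·r^k with r = q/p = (2/11)/(9/11) = 2/9. Substitution satisfies the recurrence; boundary conditions give:
  u_k = (1 − r^k) / (1 − r^N) = (1 − (2/9)^3) / (1 − (2/9)^4) = 927/935.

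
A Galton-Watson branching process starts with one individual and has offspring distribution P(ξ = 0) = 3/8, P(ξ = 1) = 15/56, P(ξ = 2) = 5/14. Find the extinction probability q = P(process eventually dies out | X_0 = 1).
q = 1

Mean offspring μ = 0·3/8 + 1·15/56 + 2·5/14 = 55/56 ≤ 1. For μ ≤ 1 with offspring not concentrated at 1, the Galton-Watson process goes extinct almost surely, so q = 1.
(Algebraic check: The pgf is f(s) = 3/8 + 15/56·s + 5/14·s². The extinction probability q is the smallest fixed point of f in [0, 1]. Setting s = f(s):
  5/14·s² + (15/56 − 1)·s + 3/8 = 0
  5/14·s² − (3/8 + 5/14)·s + 3/8 = 0
which factors as (s − 1)·(5/14·s − 3/8) = 0, giving roots s = 1 and s = (3/8)/(5/14) = 21/20. Since 21/20 ≥ 1, the smallest root in [0, 1] is s = 1.)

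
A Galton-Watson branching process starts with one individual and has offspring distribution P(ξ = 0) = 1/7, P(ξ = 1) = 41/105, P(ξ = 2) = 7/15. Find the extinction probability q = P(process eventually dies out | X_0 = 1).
q = 15/49

The pgf is f(s) = 1/7 + 41/105·s + 7/15·s². The extinction probability q is the smallest fixed point of f in [0, 1]. Setting s = f(s):
  7/15·s² + (41/105 − 1)·s + 1/7 = 0
  7/15·s² − (1/7 + 7/15)·s + 1/7 = 0
which factors as (s − 1)·(7/15·s − 1/7) = 0, giving roots s = 1 and s = (1/7)/(7/15) = 15/49.
Mean offspring μ = 41/105 + 2·7/15 = 139/105 > 1 (supercritical), so q < 1. The extinction probability is the smaller root: q = (1/7)/(7/15) = 15/49.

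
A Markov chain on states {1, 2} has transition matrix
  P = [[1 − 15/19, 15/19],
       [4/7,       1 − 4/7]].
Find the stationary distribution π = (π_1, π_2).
π_1 = 76/181, π_2 = 105/181

Solve πP = π with π_1 + π_2 = 1. From πP = π: π_1 · (1 − 15/19) + π_2 · 4/7 = π_1 ⇒ π_2 · 4/7 = π_1 · 15/19 ⇒ π_2/π_1 = (15/19)/(4/7) = 105/76. Together with π_1 + π_2 = 1:
  π_1 = (4/7)/(15/19 + 4/7) = (4/7)/(181/133) = 76/181,
  π_2 = (15/19)/(15/19 + 4/7) = (15/19)/(181/133) = 105/181.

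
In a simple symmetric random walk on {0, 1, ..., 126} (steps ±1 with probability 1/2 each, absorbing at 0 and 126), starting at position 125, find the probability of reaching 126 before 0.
P(hit 126 before 0) = 125/126

Let u_k = P(hit 126 before 0 | start at k). Then u_0 = 0, u_126 = 1, and u_k = u_{k-1}/2 + u_{k+1}/2 for 1 ≤ k ≤ 125. This harmonic recurrence is solved by u_k = k/126, giving u_125 = 125/126.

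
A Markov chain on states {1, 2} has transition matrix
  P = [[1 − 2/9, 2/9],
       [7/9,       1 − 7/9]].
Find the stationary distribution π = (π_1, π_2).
π_1 = 7/9, π_2 = 2/9

Solve πP = π with π_1 + π_2 = 1. From πP = π: π_1 · (1 − 2/9) + π_2 · 7/9 = π_1 ⇒ π_2 · 7/9 = π_1 · 2/9 ⇒ π_2/π_1 = (2/9)/(7/9) = 2/7. Together with π_1 + π_2 = 1:
  π_1 = (7/9)/(2/9 + 7/9) = (7/9)/(1) = 7/9,
  π_2 = (2/9)/(2/9 + 7/9) = (2/9)/(1) = 2/9.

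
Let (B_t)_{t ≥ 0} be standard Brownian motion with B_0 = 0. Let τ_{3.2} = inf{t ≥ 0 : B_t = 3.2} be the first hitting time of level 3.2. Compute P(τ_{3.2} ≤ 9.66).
P(τ_{3.2} ≤ 9.66) = 2(1 − Φ(3.2/√9.66)) = 2(1 − Φ(1.0296)) ≈ 0.3032

By the reflection principle for standard BM, P(τ_b ≤ t) = 2 · P(B_t ≥ b). Since B_t ~ N(0, t), P(B_t ≥ 3.2) = 1 − Φ(3.2/√t) = 1 − Φ(3.2/√9.66) = 1 − Φ(1.0296) ≈ 0.15160. Doubling: P(τ_{3.2} ≤ 9.66) ≈ 2 · 0.15160 = 0.30320 ≈ 0.3032.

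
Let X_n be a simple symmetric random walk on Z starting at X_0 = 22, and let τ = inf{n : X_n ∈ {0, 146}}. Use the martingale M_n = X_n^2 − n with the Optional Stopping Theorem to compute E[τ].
E[τ] = 2728

M_n = X_n^2 − n is a martingale (since E[X_{n+1}^2 | F_n] = X_n^2 + 1). By OST (τ has finite mean in a bounded region), E[M_τ] = E[M_0] = X_0^2 − 0 = 22^2 = 484. Also E[M_τ] = E[X_τ^2] − E[τ]. The walk exits at 0 or 146, with P(hit 146 first) = 22/146, so E[X_τ^2] = 146^2 · 22/146 + 0 = 3212. Thus E[τ] = E[X_τ^2] − E[M_τ] = 3212 − 484 = 2728 = 22(146 − 22) = 2728.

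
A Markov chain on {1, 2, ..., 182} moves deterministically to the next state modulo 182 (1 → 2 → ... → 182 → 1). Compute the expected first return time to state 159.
E[T_159 | X_0 = 159] = 182

The chain cycles deterministically, so starting at state 159 it returns in exactly 182 steps. Equivalently, the stationary distribution is uniform π_j = 1/182 for every state j, so by Kac's formula E[T_159] = 1/π_159 = 182.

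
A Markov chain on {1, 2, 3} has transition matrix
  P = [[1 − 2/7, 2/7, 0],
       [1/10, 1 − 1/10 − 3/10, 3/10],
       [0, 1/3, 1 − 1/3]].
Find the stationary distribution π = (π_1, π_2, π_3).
π = (7/45, 4/9, 2/5)

This is a birth-death chain on three states, which satisfies detailed balance: π_1 · P_{12} = π_2 · P_{21} and π_2 · P_{23} = π_3 · P_{32}.
From π_1 · 2/7 = π_2 · 1/10: π_2/π_1 = (2/7)/(1/10) = 20/7.
From π_2 · 3/10 = π_3 · 1/3: π_3/π_2 = (3/10)/(1/3) = 9/10.
Take π_1 proportional to 1; then unnormalized π = (1, 20/7, 18/7). Normalize by dividing by the sum 45/7:
  π = (7/45, 4/9, 2/5).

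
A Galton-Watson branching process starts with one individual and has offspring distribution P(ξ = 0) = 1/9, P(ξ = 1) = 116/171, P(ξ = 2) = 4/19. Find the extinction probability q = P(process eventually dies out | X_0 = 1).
q = 19/36

The pgf is f(s) = 1/9 + 116/171·s + 4/19·s². The extinction probability q is the smallest fixed point of f in [0, 1]. Setting s = f(s):
  4/19·s² + (116/171 − 1)·s + 1/9 = 0
  4/19·s² − (1/9 + 4/19)·s + 1/9 = 0
which factors as (s − 1)·(4/19·s − 1/9) = 0, giving roots s = 1 and s = (1/9)/(4/19) = 19/36.
Mean offspring μ = 116/171 + 2·4/19 = 188/171 > 1 (supercritical), so q < 1. The extinction probability is the smaller root: q = (1/9)/(4/19) = 19/36.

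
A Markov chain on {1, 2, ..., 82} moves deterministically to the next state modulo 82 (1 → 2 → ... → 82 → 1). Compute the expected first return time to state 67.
E[T_67 | X_0 = 67] = 82

The chain cycles deterministically, so starting at state 67 it returns in exactly 82 steps. Equivalently, the stationary distribution is uniform π_j = 1/82 for every state j, so by Kac's formula E[T_67] = 1/π_67 = 82.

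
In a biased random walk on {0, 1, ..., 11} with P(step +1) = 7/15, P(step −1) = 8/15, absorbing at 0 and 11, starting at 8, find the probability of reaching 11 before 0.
P(hit 11 before 0) = (1 − (8/7)^8) / (1 − (8/7)^11) = 3777258345/6612607849

Let u_k denote P(reach 11 before 0 | start at k). Boundary: u_0 = 0, u_11 = 1. Recurrence: u_k = 7/15·u_{k+1} + 8/15·u_{k-1} for 1 ≤ k ≤ 10. Try u_k = A + B·r^k with r = q/p = (8/15)/(7/15) = 8/7. Substitution satisfies the recurrence; boundary conditions give:
  u_k = (1 − r^k) / (1 − r^N) = (1 − (8/7)^8) / (1 − (8/7)^11) = 3777258345/6612607849.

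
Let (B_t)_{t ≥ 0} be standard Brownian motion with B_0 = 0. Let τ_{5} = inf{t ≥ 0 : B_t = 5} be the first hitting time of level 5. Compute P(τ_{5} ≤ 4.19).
P(τ_{5} ≤ 4.19) = 2(1 − Φ(5/√4.19)) = 2(1 − Φ(2.4427)) ≈ 0.0146

By the reflection principle for standard BM, P(τ_b ≤ t) = 2 · P(B_t ≥ b). Since B_t ~ N(0, t), P(B_t ≥ 5) = 1 − Φ(5/√t) = 1 − Φ(5/√4.19) = 1 − Φ(2.4427) ≈ 0.00729. Doubling: P(τ_{5} ≤ 4.19) ≈ 2 · 0.00729 = 0.01458 ≈ 0.0146.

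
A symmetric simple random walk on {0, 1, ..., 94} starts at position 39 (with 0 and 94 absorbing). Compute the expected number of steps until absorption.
E[τ | X_0 = 39] = 2145

Let v_k = E[τ | X_0 = k]. Boundary: v_0 = v_94 = 0. Recurrence: v_k = 1 + (v_{k-1} + v_{k+1})/2 for 1 ≤ k ≤ 93. The particular solution to v_k − (v_{k-1} + v_{k+1})/2 = 1 is v_k = −k^2. Adding homogeneous solution A + B k and matching boundaries gives v_k = k (94 − k). Substituting k = 39: v_39 = 39 · 55 = 2145.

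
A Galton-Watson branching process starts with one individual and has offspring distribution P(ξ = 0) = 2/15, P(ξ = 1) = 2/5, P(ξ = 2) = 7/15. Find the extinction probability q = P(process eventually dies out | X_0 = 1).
q = 2/7

The pgf is f(s) = 2/15 + 2/5·s + 7/15·s². The extinction probability q is the smallest fixed point of f in [0, 1]. Setting s = f(s):
  7/15·s² + (2/5 − 1)·s + 2/15 = 0
  7/15·s² − (2/15 + 7/15)·s + 2/15 = 0
which factors as (s − 1)·(7/15·s − 2/15) = 0, giving roots s = 1 and s = (2/15)/(7/15) = 2/7.
Mean offspring μ = 2/5 + 2·7/15 = 4/3 > 1 (supercritical), so q < 1. The extinction probability is the smaller root: q = (2/15)/(7/15) = 2/7.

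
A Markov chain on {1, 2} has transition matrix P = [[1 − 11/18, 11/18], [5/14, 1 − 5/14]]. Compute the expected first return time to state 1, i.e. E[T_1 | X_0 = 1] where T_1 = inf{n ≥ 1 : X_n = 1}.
E[T_1 | X_0 = 1] = 1/π_1 = 122/45

For an irreducible recurrent Markov chain with stationary distribution π, E[T_i | X_0 = i] = 1/π_i (Kac's formula). Here π_1 = (5/14)/(11/18 + 5/14) = (5/14)/(61/63) = 45/122, so E[T_1 | X_0 = 1] = 1/π_1 = (11/18 + 5/14)/(5/14) = (61/63)/(5/14) = 122/45.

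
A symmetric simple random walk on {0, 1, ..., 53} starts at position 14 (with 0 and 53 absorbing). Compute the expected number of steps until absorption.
E[τ | X_0 = 14] = 546

Let v_k = E[τ | X_0 = k]. Boundary: v_0 = v_53 = 0. Recurrence: v_k = 1 + (v_{k-1} + v_{k+1})/2 for 1 ≤ k ≤ 52. The particular solution to v_k − (v_{k-1} + v_{k+1})/2 = 1 is v_k = −k^2. Adding homogeneous solution A + B k and matching boundaries gives v_k = k (53 − k). Substituting k = 14: v_14 = 14 · 39 = 546.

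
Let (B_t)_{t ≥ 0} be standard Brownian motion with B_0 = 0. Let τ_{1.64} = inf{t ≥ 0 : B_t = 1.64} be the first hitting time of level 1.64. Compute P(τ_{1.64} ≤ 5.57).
P(τ_{1.64} ≤ 5.57) = 2(1 − Φ(1.64/√5.57)) = 2(1 − Φ(0.6949)) ≈ 0.4871

By the reflection principle for standard BM, P(τ_b ≤ t) = 2 · P(B_t ≥ b). Since B_t ~ N(0, t), P(B_t ≥ 1.64) = 1 − Φ(1.64/√t) = 1 − Φ(1.64/√5.57) = 1 − Φ(0.6949) ≈ 0.24356. Doubling: P(τ_{1.64} ≤ 5.57) ≈ 2 · 0.24356 = 0.48712 ≈ 0.4871.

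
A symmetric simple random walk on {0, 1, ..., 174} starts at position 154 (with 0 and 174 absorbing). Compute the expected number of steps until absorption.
E[τ | X_0 = 154] = 3080

Let v_k = E[τ | X_0 = k]. Boundary: v_0 = v_174 = 0. Recurrence: v_k = 1 + (v_{k-1} + v_{k+1})/2 for 1 ≤ k ≤ 173. The particular solution to v_k − (v_{k-1} + v_{k+1})/2 = 1 is v_k = −k^2. Adding homogeneous solution A + B k and matching boundaries gives v_k = k (174 − k). Substituting k = 154: v_154 = 154 · 20 = 3080.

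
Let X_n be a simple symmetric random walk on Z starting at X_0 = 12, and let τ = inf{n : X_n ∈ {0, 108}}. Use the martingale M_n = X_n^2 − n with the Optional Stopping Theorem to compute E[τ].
E[τ] = 1152

M_n = X_n^2 − n is a martingale (since E[X_{n+1}^2 | F_n] = X_n^2 + 1). By OST (τ has finite mean in a bounded region), E[M_τ] = E[M_0] = X_0^2 − 0 = 12^2 = 144. Also E[M_τ] = E[X_τ^2] − E[τ]. The walk exits at 0 or 108, with P(hit 108 first) = 12/108, so E[X_τ^2] = 108^2 · 12/108 + 0 = 1296. Thus E[τ] = E[X_τ^2] − E[M_τ] = 1296 − 144 = 1152 = 12(108 − 12) = 1152.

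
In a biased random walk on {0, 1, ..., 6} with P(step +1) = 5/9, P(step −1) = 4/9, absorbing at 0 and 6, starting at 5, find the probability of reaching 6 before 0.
P(hit 6 before 0) = (1 − (4/5)^5) / (1 − (4/5)^6) = 10505/11529

Let u_k denote P(reach 6 before 0 | start at k). Boundary: u_0 = 0, u_6 = 1. Recurrence: u_k = 5/9·u_{k+1} + 4/9·u_{k-1} for 1 ≤ k ≤ 5. Try u_k = A + B·r^k with r = q/p = (4/9)/(5/9) = 4/5. Substitution satisfies the recurrence; boundary conditions give:
  u_k = (1 − r^k) / (1 − r^N) = (1 − (4/5)^5) / (1 − (4/5)^6) = 10505/11529.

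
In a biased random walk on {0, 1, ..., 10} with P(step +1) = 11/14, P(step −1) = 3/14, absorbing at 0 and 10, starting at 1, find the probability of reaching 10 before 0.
P(hit 10 before 0) = (1 − (3/11)^1) / (1 − (3/11)^10) = 2357947691/3242170694

Let u_k denote P(reach 10 before 0 | start at k). Boundary: u_0 = 0, u_10 = 1. Recurrence: u_k = 11/14·u_{k+1} + 3/14·u_{k-1} for 1 ≤ k ≤ 9. Try u_k = A + B·r^k with r = q/p = (3/14)/(11/14) = 3/11. Substitution satisfies the recurrence; boundary conditions give:
  u_k = (1 − r^k) / (1 − r^N) = (1 − (3/11)^1) / (1 − (3/11)^10) = 2357947691/3242170694.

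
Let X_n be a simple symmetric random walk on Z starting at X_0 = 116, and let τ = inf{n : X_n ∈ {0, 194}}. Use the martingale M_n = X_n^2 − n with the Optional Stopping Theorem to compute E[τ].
E[τ] = 9048

M_n = X_n^2 − n is a martingale (since E[X_{n+1}^2 | F_n] = X_n^2 + 1). By OST (τ has finite mean in a bounded region), E[M_τ] = E[M_0] = X_0^2 − 0 = 116^2 = 13456. Also E[M_τ] = E[X_τ^2] − E[τ]. The walk exits at 0 or 194, with P(hit 194 first) = 116/194, so E[X_τ^2] = 194^2 · 116/194 + 0 = 22504. Thus E[τ] = E[X_τ^2] − E[M_τ] = 22504 − 13456 = 9048 = 116(194 − 116) = 9048.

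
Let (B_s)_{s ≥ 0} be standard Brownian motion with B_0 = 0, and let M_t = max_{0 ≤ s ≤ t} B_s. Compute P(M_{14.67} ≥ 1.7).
P(M_{14.67} ≥ 1.7) = 2·P(B_{14.67} ≥ 1.7) = 2(1 − Φ(1.7/√14.67)) ≈ 0.6572

By the reflection principle for Brownian motion, P(M_t ≥ a) = 2 · P(B_t ≥ a) for a ≥ 0. Since B_t ~ N(0, t), P(B_t ≥ 1.7) = 1 − Φ(1.7/√t) = 1 − Φ(1.7/√14.67) = 1 − Φ(0.4438). So
  P(M_{14.67} ≥ 1.7) = 2(1 − Φ(0.4438)) ≈ 0.6572.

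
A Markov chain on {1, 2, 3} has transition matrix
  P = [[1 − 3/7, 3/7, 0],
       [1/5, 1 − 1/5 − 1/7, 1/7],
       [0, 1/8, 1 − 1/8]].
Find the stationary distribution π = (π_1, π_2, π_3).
π = (49/274, 105/274, 60/137)

This is a birth-death chain on three states, which satisfies detailed balance: π_1 · P_{12} = π_2 · P_{21} and π_2 · P_{23} = π_3 · P_{32}.
From π_1 · 3/7 = π_2 · 1/5: π_2/π_1 = (3/7)/(1/5) = 15/7.
From π_2 · 1/7 = π_3 · 1/8: π_3/π_2 = (1/7)/(1/8) = 8/7.
Take π_1 proportional to 1; then unnormalized π = (1, 15/7, 120/49). Normalize by dividing by the sum 274/49:
  π = (49/274, 105/274, 60/137).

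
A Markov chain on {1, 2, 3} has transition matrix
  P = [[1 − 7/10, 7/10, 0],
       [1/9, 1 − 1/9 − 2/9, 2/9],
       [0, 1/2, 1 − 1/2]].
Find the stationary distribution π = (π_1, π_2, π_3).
π = (10/101, 63/101, 28/101)

This is a birth-death chain on three states, which satisfies detailed balance: π_1 · P_{12} = π_2 · P_{21} and π_2 · P_{23} = π_3 · P_{32}.
From π_1 · 7/10 = π_2 · 1/9: π_2/π_1 = (7/10)/(1/9) = 63/10.
From π_2 · 2/9 = π_3 · 1/2: π_3/π_2 = (2/9)/(1/2) = 4/9.
Take π_1 proportional to 1; then unnormalized π = (1, 63/10, 14/5). Normalize by dividing by the sum 101/10:
  π = (10/101, 63/101, 28/101).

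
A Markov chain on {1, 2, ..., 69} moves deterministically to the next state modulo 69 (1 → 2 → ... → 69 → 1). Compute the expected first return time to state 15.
E[T_15 | X_0 = 15] = 69

The chain cycles deterministically, so starting at state 15 it returns in exactly 69 steps. Equivalently, the stationary distribution is uniform π_j = 1/69 for every state j, so by Kac's formula E[T_15] = 1/π_15 = 69.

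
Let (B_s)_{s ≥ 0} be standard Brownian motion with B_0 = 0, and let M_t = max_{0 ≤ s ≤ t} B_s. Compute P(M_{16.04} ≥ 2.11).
P(M_{16.04} ≥ 2.11) = 2·P(B_{16.04} ≥ 2.11) = 2(1 − Φ(2.11/√16.04)) ≈ 0.5983

By the reflection principle for Brownian motion, P(M_t ≥ a) = 2 · P(B_t ≥ a) for a ≥ 0. Since B_t ~ N(0, t), P(B_t ≥ 2.11) = 1 − Φ(2.11/√t) = 1 − Φ(2.11/√16.04) = 1 − Φ(0.5268). So
  P(M_{16.04} ≥ 2.11) = 2(1 − Φ(0.5268)) ≈ 0.5983.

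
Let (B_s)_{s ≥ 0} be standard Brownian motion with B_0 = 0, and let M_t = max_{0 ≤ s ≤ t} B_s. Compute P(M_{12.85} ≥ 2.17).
P(M_{12.85} ≥ 2.17) = 2·P(B_{12.85} ≥ 2.17) = 2(1 − Φ(2.17/√12.85)) ≈ 0.5449

By the reflection principle for Brownian motion, P(M_t ≥ a) = 2 · P(B_t ≥ a) for a ≥ 0. Since B_t ~ N(0, t), P(B_t ≥ 2.17) = 1 − Φ(2.17/√t) = 1 − Φ(2.17/√12.85) = 1 − Φ(0.6054). So
  P(M_{12.85} ≥ 2.17) = 2(1 − Φ(0.6054)) ≈ 0.5449.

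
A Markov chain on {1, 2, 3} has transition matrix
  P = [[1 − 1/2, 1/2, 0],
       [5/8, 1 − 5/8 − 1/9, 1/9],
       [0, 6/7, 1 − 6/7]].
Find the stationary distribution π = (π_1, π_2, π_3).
π = (135/257, 108/257, 14/257)

This is a birth-death chain on three states, which satisfies detailed balance: π_1 · P_{12} = π_2 · P_{21} and π_2 · P_{23} = π_3 · P_{32}.
From π_1 · 1/2 = π_2 · 5/8: π_2/π_1 = (1/2)/(5/8) = 4/5.
From π_2 · 1/9 = π_3 · 6/7: π_3/π_2 = (1/9)/(6/7) = 7/54.
Take π_1 proportional to 1; then unnormalized π = (1, 4/5, 14/135). Normalize by dividing by the sum 257/135:
  π = (135/257, 108/257, 14/257).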